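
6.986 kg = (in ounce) 246.4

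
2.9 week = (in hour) 487.2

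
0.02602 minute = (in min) 0.02602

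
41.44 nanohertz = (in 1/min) 2.486e-06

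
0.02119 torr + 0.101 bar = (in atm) 0.09971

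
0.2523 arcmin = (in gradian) 0.004672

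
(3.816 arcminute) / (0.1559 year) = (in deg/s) 1.294e-08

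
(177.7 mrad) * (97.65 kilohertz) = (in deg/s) 9.942e+05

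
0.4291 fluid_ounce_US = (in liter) 0.01269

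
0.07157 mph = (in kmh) 0.1152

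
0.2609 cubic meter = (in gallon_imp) 57.39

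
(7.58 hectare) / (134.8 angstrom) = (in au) 37.59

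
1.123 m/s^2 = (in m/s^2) 1.123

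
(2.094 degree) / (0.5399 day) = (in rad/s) 7.835e-07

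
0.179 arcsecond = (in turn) 1.381e-07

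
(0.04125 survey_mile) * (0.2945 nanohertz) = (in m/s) 1.955e-08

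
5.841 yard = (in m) 5.341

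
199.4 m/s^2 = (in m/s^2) 199.4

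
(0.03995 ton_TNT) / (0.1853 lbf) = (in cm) 2.028e+10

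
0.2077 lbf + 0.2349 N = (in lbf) 0.2605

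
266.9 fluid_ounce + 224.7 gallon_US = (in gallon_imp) 188.8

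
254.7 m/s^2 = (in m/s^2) 254.7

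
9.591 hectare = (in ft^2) 1.032e+06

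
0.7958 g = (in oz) 0.02807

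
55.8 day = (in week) 7.971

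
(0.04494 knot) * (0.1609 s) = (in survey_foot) 0.0122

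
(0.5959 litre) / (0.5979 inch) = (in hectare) 3.924e-06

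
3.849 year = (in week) 200.7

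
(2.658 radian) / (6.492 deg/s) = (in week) 3.879e-05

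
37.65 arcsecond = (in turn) 2.905e-05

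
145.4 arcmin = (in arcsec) 8724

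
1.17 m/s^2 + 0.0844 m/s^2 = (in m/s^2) 1.254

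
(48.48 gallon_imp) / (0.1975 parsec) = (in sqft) 3.893e-16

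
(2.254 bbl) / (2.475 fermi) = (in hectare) 1.448e+10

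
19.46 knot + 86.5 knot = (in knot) 106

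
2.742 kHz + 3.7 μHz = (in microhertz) 2.742e+09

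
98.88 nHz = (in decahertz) 9.888e-09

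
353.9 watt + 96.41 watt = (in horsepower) 0.6039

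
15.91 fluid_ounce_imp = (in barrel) 0.002843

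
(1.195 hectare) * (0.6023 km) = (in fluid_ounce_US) 2.434e+11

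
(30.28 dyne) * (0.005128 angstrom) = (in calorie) 3.711e-17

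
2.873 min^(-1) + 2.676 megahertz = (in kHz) 2676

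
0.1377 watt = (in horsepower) 0.0001847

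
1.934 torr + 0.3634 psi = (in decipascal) 2.763e+04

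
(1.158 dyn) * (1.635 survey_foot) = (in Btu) 5.47e-09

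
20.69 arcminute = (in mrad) 6.018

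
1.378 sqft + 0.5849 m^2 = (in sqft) 7.674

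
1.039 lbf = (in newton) 4.622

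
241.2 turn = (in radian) 1516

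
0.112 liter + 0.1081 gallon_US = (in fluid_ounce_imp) 18.34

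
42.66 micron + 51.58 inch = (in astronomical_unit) 8.758e-12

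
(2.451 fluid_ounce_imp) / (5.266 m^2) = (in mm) 0.01322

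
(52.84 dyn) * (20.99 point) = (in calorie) 9.352e-07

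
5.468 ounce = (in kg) 0.155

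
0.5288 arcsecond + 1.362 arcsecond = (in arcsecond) 1.891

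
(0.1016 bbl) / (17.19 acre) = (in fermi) 2.322e+08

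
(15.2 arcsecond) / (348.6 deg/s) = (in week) 2.003e-11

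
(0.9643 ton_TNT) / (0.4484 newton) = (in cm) 8.998e+11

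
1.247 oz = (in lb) 0.07794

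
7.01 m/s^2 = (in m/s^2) 7.01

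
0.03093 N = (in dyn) 3093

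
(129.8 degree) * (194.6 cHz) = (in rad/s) 4.409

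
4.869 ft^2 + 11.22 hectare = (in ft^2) 1.208e+06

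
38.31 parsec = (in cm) 1.182e+20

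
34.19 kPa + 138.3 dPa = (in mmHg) 256.5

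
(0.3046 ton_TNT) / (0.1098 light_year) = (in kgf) 1.251e-07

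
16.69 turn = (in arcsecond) 2.163e+07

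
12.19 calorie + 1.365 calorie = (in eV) 3.54e+20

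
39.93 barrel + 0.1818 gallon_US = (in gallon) 1677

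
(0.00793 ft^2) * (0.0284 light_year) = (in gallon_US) 5.229e+13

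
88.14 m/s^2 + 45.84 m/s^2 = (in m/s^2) 134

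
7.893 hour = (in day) 0.3289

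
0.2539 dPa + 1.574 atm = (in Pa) 1.595e+05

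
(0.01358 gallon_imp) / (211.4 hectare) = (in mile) 1.815e-14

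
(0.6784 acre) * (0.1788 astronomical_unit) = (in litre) 7.343e+16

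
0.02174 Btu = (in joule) 22.94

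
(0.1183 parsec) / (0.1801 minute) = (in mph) 7.557e+14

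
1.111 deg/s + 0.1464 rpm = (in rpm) 0.3316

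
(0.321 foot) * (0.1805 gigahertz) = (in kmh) 6.358e+07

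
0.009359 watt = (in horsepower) 1.255e-05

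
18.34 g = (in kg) 0.01834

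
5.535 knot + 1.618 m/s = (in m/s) 4.465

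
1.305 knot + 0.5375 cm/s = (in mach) 0.001987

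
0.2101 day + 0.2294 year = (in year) 0.23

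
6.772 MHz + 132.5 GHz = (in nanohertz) 1.325e+20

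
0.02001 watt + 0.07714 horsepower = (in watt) 57.54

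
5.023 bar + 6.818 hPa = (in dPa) 5.03e+06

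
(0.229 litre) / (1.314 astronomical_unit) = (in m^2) 1.165e-15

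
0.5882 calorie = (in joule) 2.461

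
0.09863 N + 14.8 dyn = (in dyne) 9878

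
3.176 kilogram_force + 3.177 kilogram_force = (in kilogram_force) 6.353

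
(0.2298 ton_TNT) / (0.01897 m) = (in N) 5.068e+10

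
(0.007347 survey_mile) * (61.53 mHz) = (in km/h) 2.619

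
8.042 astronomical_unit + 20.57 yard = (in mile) 7.476e+08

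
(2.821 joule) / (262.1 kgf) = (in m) 0.001098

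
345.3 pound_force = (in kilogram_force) 156.6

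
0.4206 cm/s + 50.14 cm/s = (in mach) 0.001485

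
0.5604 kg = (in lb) 1.235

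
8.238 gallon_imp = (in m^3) 0.03745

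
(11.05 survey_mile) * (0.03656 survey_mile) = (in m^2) 1.046e+06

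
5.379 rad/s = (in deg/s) 308.2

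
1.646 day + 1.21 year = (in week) 63.33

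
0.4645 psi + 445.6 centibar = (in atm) 4.429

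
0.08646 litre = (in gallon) 0.02284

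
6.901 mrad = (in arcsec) 1423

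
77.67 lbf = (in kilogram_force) 35.23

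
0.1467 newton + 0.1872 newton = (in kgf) 0.03405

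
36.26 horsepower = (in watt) 2.704e+04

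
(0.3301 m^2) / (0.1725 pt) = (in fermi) 5.424e+18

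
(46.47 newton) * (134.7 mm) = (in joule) 6.26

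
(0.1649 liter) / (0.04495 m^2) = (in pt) 10.4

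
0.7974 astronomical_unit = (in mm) 1.193e+14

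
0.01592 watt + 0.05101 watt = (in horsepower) 8.975e-05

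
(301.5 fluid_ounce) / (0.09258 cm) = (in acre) 0.00238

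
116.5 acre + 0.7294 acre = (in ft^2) 5.107e+06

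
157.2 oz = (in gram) 4457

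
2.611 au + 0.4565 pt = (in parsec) 1.266e-05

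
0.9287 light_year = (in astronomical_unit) 5.873e+04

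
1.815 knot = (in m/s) 0.9337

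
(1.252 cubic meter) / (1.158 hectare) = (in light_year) 1.143e-20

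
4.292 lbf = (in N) 19.09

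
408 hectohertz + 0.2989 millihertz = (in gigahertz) 4.08e-05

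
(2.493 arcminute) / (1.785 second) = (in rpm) 0.00388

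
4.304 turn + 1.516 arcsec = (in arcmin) 9.297e+04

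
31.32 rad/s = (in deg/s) 1795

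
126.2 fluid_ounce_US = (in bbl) 0.02347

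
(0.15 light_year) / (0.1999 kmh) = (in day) 2.958e+11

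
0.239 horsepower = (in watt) 178.2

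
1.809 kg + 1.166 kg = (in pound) 6.559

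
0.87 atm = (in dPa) 8.815e+05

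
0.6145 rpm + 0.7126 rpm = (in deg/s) 7.963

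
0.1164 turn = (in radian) 0.7314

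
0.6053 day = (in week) 0.08647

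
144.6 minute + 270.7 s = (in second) 8947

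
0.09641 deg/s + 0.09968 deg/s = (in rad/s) 0.003422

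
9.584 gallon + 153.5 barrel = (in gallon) 6457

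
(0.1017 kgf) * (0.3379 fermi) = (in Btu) 3.194e-19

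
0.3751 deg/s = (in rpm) 0.06252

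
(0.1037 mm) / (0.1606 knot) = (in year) 3.98e-11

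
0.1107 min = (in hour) 0.001845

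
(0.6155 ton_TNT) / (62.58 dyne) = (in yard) 4.5e+12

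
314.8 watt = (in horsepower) 0.4222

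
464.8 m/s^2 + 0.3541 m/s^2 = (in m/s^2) 465.2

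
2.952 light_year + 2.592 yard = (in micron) 2.793e+22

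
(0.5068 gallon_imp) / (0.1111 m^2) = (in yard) 0.02268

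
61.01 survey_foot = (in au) 1.243e-10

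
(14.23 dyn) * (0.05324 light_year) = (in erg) 7.167e+17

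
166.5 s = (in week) 0.0002753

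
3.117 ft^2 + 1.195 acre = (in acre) 1.195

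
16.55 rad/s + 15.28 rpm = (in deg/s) 1040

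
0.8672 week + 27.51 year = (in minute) 1.447e+07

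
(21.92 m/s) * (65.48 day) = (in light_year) 1.311e-08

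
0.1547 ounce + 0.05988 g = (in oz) 0.1568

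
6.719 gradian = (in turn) 0.0168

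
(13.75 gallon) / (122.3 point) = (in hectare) 0.0001206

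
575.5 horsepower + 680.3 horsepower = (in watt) 9.364e+05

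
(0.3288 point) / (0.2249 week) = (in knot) 1.658e-09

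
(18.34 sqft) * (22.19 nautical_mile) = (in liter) 7.002e+07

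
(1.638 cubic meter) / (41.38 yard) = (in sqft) 0.466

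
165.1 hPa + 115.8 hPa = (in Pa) 2.809e+04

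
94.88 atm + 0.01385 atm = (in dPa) 9.615e+07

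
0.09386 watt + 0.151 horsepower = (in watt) 112.7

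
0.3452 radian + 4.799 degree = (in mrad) 429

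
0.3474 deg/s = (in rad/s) 0.006063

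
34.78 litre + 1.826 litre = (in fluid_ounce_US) 1238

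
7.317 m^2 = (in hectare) 0.0007317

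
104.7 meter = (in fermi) 1.047e+17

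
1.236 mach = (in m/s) 420.9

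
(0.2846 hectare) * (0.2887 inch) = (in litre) 2.087e+04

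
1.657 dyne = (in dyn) 1.657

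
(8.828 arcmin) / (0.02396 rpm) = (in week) 1.692e-06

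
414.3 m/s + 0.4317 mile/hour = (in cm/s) 4.145e+04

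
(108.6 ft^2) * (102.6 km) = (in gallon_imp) 2.277e+08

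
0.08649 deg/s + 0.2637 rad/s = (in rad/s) 0.2652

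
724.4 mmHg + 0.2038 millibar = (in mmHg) 724.6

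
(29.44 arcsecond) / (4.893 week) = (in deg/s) 2.763e-09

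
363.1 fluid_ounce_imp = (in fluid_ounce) 348.9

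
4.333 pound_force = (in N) 19.27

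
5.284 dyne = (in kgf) 5.388e-06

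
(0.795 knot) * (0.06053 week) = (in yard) 1.637e+04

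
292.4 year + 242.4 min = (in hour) 2.561e+06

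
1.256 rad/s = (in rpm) 11.99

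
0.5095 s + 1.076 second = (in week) 2.622e-06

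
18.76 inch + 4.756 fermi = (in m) 0.4765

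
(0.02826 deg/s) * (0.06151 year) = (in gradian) 6.091e+04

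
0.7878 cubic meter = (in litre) 787.8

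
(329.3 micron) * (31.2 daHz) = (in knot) 0.1997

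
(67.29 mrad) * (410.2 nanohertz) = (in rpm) 2.636e-07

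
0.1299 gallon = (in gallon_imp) 0.1082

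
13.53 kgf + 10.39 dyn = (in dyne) 1.327e+07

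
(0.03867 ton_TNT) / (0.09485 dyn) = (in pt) 4.835e+17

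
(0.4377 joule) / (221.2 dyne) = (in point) 5.609e+05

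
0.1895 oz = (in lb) 0.01184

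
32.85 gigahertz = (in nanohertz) 3.285e+19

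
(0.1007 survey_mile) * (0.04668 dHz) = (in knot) 1.471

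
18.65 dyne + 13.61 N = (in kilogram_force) 1.388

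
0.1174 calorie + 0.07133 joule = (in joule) 0.5625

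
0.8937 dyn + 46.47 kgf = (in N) 455.7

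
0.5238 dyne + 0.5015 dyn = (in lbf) 2.305e-06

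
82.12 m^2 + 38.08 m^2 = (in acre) 0.0297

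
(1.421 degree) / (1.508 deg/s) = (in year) 2.988e-08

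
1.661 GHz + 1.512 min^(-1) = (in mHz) 1.661e+12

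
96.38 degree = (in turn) 0.2677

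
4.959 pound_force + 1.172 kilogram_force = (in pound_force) 7.543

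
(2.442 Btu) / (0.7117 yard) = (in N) 3959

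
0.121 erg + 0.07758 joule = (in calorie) 0.01854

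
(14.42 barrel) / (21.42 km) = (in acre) 2.645e-08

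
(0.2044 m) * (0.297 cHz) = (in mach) 1.783e-06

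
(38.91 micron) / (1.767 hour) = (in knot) 1.189e-08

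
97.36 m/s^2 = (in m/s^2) 97.36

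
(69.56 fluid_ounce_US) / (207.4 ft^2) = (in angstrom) 1.068e+06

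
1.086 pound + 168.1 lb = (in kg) 76.74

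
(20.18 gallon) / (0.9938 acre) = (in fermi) 1.899e+10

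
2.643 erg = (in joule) 2.643e-07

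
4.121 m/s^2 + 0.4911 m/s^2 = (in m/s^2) 4.612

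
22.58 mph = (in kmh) 36.34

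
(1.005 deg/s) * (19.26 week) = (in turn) 3.252e+04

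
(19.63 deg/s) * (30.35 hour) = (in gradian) 2.383e+06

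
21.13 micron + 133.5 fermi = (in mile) 1.313e-08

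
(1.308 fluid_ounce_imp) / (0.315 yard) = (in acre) 3.188e-08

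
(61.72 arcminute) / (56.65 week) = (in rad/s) 5.24e-10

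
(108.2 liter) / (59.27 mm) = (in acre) 0.0004511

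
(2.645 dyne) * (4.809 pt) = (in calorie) 1.072e-08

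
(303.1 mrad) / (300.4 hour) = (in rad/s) 2.803e-07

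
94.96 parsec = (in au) 1.959e+07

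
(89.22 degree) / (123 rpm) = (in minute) 0.002015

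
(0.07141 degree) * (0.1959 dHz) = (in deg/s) 0.001399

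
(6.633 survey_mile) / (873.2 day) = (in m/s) 0.0001415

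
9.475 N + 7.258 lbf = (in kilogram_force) 4.258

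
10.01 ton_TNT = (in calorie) 1.001e+10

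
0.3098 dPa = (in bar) 3.098e-07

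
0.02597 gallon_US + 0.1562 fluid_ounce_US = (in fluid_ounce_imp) 3.623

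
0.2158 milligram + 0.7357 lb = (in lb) 0.7357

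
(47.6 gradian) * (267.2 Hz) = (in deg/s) 1.145e+04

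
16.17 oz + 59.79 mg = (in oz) 16.17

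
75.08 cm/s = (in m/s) 0.7508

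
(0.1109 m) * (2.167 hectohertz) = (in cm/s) 2403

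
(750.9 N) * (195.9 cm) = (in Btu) 1.394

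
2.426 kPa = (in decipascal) 2.426e+04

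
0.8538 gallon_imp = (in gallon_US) 1.025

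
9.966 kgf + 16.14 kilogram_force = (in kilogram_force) 26.11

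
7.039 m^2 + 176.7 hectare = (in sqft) 1.902e+07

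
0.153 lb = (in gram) 69.4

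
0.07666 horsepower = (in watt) 57.17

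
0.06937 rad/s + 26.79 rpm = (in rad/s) 2.875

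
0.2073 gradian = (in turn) 0.0005183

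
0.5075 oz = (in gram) 14.39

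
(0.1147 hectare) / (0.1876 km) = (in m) 6.114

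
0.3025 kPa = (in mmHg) 2.269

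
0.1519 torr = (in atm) 0.0001999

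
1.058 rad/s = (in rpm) 10.1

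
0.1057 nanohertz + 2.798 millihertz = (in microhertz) 2798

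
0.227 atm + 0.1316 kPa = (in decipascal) 2.313e+05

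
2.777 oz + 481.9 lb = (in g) 2.187e+05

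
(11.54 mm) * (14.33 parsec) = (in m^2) 5.103e+15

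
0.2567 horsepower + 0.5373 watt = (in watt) 192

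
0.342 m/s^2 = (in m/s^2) 0.342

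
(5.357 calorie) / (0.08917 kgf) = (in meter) 25.63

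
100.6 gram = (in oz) 3.549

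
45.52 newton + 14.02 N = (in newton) 59.54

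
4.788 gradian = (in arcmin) 258.6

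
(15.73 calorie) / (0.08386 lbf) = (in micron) 1.764e+08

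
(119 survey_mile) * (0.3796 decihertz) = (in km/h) 2.617e+04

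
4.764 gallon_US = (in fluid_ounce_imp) 634.7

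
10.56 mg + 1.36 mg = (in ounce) 0.0004205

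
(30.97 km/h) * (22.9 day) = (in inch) 6.701e+08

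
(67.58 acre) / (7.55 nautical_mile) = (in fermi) 1.956e+16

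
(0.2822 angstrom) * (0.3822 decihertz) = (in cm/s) 1.079e-10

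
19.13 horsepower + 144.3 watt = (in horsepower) 19.32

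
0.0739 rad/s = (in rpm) 0.7057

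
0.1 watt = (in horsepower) 0.0001341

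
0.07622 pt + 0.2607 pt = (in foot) 0.00039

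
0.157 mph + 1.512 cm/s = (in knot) 0.1658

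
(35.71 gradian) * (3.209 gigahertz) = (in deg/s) 1.031e+11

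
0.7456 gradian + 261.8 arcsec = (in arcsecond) 2678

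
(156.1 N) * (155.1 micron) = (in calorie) 0.005787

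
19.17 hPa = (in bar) 0.01917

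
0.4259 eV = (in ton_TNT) 1.631e-29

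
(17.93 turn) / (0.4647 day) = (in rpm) 0.02679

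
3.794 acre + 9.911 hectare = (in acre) 28.28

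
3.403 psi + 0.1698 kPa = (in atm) 0.2332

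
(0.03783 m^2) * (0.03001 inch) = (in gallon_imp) 0.006343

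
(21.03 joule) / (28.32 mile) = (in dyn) 46.14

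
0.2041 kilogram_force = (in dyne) 2.002e+05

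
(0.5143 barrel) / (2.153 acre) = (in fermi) 9.385e+09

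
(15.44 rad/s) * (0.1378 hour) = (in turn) 1219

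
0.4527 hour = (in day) 0.01886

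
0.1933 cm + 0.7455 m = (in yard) 0.8174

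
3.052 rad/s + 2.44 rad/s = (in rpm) 52.44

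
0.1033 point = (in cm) 0.003644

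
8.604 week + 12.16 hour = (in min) 8.746e+04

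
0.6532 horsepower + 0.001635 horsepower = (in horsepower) 0.6548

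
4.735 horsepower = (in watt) 3531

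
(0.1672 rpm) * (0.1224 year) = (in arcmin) 2.323e+08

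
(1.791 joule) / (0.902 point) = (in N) 5628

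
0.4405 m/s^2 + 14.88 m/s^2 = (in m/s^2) 15.32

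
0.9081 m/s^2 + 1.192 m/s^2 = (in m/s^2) 2.1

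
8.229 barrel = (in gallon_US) 345.6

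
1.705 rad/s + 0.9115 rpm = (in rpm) 17.19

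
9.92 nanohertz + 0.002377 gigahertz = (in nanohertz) 2.377e+15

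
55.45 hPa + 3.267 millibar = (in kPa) 5.872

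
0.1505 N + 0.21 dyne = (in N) 0.1505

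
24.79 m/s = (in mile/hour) 55.45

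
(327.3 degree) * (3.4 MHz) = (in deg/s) 1.113e+09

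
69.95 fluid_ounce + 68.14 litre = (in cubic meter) 0.07021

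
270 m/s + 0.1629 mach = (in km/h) 1172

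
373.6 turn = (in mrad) 2.347e+06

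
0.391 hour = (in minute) 23.46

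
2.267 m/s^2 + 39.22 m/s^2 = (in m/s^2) 41.49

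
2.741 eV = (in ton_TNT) 1.05e-28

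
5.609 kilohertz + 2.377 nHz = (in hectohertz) 56.09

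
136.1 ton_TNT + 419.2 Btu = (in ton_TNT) 136.1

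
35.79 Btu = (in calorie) 9025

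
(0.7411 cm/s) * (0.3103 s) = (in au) 1.537e-14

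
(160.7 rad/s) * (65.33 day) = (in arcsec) 1.871e+14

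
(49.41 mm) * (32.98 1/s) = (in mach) 0.004786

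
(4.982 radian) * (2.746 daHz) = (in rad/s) 136.8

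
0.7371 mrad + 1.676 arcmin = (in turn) 0.0001949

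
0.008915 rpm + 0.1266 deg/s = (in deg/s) 0.1801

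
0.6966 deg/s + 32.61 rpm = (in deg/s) 196.4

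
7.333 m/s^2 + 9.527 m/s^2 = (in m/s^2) 16.86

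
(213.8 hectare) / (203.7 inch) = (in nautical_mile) 223.1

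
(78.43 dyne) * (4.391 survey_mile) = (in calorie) 1.325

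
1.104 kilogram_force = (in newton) 10.83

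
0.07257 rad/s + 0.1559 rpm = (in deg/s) 5.093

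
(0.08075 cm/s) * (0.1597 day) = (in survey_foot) 36.55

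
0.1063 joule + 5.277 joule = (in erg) 5.383e+07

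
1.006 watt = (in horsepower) 0.001349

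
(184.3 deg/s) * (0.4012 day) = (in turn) 1.775e+04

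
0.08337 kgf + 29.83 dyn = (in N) 0.8179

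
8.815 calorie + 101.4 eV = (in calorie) 8.815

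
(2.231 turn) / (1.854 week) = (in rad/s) 1.25e-05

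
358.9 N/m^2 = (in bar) 0.003589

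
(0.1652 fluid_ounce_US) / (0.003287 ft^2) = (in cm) 1.6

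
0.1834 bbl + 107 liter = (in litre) 136.2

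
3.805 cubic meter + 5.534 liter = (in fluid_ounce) 1.288e+05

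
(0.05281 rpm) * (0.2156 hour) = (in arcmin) 1.476e+04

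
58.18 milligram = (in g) 0.05818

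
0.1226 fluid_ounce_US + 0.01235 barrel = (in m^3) 0.001967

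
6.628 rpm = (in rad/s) 0.6941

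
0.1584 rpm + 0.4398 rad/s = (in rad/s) 0.4564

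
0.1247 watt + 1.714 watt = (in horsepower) 0.002466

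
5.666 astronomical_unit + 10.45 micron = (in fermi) 8.476e+26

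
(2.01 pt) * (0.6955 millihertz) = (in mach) 1.448e-09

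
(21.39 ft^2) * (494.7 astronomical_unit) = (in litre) 1.471e+17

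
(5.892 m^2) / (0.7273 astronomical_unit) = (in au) 3.62e-22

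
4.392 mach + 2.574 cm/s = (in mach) 4.392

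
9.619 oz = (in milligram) 2.727e+05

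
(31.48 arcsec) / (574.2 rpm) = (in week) 4.197e-12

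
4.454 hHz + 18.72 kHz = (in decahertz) 1917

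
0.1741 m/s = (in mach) 0.0005113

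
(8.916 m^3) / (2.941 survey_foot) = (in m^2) 9.946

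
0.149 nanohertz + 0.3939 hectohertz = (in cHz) 3939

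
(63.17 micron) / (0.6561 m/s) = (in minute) 1.605e-06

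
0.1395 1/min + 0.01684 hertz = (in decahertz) 0.001917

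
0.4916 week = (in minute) 4955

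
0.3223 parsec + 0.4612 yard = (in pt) 2.819e+19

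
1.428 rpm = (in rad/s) 0.1495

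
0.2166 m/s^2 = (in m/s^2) 0.2166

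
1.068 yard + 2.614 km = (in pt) 7.413e+06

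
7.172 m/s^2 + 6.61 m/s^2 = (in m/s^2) 13.78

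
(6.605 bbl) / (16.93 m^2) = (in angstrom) 6.203e+08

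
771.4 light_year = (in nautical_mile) 3.941e+15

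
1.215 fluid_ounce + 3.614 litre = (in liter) 3.65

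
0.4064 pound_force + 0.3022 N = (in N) 2.11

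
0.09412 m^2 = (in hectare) 9.412e-06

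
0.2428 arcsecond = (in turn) 1.873e-07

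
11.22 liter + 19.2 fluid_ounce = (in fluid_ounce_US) 398.6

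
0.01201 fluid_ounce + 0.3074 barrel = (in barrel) 0.3074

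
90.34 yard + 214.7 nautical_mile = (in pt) 1.127e+09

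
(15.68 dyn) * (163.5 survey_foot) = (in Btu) 7.406e-06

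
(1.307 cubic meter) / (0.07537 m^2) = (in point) 4.916e+04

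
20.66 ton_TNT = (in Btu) 8.193e+07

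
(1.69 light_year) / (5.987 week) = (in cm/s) 4.416e+11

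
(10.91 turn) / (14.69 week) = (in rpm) 7.368e-05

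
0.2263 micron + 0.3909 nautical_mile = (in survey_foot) 2375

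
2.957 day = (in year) 0.008101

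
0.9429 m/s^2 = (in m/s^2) 0.9429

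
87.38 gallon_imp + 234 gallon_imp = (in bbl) 9.19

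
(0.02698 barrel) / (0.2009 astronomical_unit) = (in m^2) 1.427e-13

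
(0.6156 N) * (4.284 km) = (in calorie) 630.3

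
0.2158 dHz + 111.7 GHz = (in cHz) 1.117e+13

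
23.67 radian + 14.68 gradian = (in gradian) 1522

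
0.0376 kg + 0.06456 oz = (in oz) 1.391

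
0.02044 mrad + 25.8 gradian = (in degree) 23.22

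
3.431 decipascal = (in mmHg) 0.002573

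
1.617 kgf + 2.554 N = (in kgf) 1.877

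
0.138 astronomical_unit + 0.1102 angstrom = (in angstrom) 2.064e+20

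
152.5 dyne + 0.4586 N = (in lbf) 0.1034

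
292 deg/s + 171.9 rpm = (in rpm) 220.6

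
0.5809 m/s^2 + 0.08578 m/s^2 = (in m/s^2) 0.6667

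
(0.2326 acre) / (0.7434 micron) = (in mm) 1.266e+12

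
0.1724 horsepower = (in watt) 128.6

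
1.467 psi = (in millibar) 101.1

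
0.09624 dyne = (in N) 9.624e-07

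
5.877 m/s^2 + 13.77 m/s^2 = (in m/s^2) 19.65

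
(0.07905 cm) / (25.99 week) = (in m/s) 5.029e-11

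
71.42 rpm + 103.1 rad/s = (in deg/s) 6336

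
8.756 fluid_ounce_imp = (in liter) 0.2488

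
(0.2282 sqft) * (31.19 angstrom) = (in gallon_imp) 1.455e-08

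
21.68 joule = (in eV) 1.353e+20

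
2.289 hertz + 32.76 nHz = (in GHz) 2.289e-09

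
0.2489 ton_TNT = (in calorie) 2.489e+08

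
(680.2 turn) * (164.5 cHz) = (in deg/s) 4.028e+05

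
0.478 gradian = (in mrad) 7.508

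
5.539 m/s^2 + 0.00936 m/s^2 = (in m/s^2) 5.548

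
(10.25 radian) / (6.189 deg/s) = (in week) 0.0001569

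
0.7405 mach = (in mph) 564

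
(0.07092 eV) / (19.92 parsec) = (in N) 1.849e-38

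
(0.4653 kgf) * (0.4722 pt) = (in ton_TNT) 1.817e-13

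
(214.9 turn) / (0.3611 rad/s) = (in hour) 1.039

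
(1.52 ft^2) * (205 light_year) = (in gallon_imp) 6.024e+19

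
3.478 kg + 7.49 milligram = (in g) 3478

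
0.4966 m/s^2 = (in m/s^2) 0.4966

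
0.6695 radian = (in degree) 38.36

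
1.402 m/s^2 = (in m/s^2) 1.402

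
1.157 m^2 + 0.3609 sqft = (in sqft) 12.81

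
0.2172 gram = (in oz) 0.007662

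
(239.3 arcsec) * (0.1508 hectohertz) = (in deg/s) 1.002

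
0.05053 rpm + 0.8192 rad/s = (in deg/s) 47.24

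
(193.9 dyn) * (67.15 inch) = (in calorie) 0.0007904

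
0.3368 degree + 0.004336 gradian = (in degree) 0.3407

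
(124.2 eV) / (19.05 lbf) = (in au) 1.57e-30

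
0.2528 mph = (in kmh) 0.4068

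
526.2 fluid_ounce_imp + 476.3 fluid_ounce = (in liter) 29.04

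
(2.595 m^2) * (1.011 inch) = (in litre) 66.64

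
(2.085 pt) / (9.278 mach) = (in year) 7.383e-15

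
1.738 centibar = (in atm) 0.01715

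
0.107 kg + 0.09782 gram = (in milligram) 1.071e+05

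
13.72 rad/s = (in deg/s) 786.1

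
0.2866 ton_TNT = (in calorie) 2.866e+08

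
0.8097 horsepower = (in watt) 603.8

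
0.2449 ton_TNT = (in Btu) 9.712e+05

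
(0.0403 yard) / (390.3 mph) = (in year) 6.697e-12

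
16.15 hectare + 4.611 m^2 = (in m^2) 1.615e+05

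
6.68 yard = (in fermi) 6.108e+15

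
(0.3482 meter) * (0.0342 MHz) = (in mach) 34.97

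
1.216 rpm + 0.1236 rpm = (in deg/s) 8.038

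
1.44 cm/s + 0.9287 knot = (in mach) 0.001445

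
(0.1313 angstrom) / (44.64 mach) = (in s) 8.638e-16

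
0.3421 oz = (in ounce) 0.3421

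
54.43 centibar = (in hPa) 544.3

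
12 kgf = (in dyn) 1.177e+07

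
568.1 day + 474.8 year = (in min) 2.504e+08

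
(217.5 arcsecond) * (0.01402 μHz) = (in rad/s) 1.478e-11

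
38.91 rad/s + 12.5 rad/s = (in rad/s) 51.41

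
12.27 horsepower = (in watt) 9150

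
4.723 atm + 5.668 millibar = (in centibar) 479.1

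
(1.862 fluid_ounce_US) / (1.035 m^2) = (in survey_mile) 3.306e-08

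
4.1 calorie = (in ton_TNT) 4.1e-09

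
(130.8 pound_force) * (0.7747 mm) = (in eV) 2.813e+18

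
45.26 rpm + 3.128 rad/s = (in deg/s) 450.8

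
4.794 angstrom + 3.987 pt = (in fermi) 1.407e+12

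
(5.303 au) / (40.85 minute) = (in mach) 9.506e+05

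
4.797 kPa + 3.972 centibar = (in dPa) 8.769e+04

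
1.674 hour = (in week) 0.009964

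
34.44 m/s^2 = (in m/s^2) 34.44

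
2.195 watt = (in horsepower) 0.002944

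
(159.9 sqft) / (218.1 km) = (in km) 6.811e-08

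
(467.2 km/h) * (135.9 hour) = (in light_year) 6.711e-09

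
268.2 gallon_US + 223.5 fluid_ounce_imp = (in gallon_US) 269.9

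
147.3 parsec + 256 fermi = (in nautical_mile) 2.454e+15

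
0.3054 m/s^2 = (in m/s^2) 0.3054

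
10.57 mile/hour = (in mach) 0.01388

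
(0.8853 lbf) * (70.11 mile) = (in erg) 4.443e+12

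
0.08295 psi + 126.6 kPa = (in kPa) 127.2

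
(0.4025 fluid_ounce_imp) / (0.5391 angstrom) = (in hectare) 21.21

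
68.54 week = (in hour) 1.151e+04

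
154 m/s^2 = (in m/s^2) 154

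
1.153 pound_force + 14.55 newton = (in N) 19.68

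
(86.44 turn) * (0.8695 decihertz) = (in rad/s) 47.22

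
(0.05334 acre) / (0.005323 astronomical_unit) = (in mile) 1.684e-10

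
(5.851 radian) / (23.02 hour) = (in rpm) 0.0006742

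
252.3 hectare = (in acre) 623.4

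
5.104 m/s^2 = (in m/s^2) 5.104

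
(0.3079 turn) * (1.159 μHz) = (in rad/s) 2.242e-06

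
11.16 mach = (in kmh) 1.368e+04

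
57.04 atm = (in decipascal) 5.78e+07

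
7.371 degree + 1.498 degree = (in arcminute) 532.1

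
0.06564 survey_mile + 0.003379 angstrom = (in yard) 115.5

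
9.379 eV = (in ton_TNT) 3.591e-28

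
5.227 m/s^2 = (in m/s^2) 5.227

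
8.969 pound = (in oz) 143.5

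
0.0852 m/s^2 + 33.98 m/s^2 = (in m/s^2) 34.07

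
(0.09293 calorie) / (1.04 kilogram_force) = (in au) 2.548e-13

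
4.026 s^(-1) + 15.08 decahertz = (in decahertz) 15.48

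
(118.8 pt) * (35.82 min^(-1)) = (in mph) 0.05597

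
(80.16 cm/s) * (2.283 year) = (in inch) 2.272e+09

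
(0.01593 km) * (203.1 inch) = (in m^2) 82.18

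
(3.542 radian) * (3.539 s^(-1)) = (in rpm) 119.7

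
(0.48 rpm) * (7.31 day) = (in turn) 5053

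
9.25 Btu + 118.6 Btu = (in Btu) 127.8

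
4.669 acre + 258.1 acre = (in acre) 262.8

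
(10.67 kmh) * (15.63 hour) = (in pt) 4.727e+08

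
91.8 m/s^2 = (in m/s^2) 91.8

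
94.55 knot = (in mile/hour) 108.8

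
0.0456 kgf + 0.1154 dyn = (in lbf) 0.1005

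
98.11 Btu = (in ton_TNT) 2.474e-05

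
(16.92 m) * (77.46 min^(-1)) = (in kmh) 78.64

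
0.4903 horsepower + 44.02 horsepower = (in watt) 3.319e+04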